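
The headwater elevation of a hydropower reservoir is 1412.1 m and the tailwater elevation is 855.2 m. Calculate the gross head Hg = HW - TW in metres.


Hg = 1412.1 - 855.2 = 556.9000 m


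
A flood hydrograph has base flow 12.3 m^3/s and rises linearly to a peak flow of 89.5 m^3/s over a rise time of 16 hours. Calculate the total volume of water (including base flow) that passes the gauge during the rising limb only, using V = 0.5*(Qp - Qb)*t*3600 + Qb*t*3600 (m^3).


V = 0.5*(89.5 - 12.3)*16*3600 + 12.3*16*3600 = 2.9318e+06 m^3


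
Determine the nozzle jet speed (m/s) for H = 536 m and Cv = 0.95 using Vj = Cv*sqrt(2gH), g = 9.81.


Vj = 0.95 * sqrt(2*9.81*536) = 97.4217 m/s


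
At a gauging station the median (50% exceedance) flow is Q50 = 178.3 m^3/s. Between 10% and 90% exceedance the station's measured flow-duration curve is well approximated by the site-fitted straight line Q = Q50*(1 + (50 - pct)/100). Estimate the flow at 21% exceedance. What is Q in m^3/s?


Q = 178.3 * (1 + (50 - 21)/100) = 230.0070 m^3/s


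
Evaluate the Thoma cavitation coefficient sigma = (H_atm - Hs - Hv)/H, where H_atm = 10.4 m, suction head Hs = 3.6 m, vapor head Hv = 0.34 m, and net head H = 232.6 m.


sigma = (10.4 - 3.6 - 0.34) / 232.6 = 0.0278


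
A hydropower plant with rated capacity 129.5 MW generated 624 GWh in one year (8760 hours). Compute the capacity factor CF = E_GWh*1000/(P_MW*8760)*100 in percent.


CF = 624 * 1000 / (129.5 * 8760) * 100 = 55.0061 %


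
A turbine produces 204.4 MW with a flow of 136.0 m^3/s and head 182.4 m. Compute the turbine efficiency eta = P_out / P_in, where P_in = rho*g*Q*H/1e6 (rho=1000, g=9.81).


P_in = 1000 * 9.81 * 136.0 * 182.4 / 1e6 = 243.3508 MW
eta = 204.4 / 243.3508 = 0.8399


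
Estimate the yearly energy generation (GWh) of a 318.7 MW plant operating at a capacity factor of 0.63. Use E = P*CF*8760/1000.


E = 318.7 * 0.63 * 8760 / 1000 = 1758.8416 GWh


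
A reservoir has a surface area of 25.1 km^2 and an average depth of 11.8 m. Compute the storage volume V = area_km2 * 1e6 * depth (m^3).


V = 25.1 * 1e6 * 11.8 = 2.9618e+08 m^3


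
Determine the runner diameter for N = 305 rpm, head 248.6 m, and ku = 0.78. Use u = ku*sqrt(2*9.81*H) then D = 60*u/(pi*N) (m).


u = 0.78 * sqrt(2*9.81*248.6) = 54.4747 m/s
D = 60 * 54.4747 / (pi * 305) = 3.4111 m


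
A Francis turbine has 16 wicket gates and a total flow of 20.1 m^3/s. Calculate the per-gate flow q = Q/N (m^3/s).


q = 20.1 / 16 = 1.2563 m^3/s


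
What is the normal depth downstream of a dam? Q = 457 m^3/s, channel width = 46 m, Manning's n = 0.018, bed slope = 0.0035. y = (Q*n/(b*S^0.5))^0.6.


y = (457 * 0.018 / (46 * 0.0035^0.5))^0.6 = 1.9420 m


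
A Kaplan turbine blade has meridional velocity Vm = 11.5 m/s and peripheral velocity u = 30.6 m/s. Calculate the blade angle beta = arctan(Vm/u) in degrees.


beta = arctan(11.5 / 30.6) = 20.5971 degrees


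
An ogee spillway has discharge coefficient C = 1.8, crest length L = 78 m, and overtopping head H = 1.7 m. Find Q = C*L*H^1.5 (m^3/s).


Q = 1.8 * 78 * 1.7^1.5 = 311.2006 m^3/s


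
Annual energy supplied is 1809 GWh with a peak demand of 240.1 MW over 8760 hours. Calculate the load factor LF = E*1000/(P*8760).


LF = 1809 * 1000 / (240.1 * 8760) = 0.8601


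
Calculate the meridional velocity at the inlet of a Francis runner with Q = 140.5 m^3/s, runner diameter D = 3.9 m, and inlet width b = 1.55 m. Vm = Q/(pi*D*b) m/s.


Vm = 140.5 / (pi * 3.9 * 1.55) = 7.3983 m/s


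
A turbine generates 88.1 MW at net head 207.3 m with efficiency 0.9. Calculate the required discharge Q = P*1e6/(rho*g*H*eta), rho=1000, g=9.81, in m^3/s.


Q = 88.1 * 1e6 / (1000 * 9.81 * 207.3 * 0.9) = 48.1355 m^3/s


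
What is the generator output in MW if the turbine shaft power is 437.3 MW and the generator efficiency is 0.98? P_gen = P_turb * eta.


P_gen = 437.3 * 0.98 = 428.5540 MW


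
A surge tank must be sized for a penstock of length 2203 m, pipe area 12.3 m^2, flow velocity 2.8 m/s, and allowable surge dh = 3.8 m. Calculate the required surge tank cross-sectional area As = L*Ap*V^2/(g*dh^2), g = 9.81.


As = 2203 * 12.3 * 2.8^2 / (9.81 * 3.8^2) = 1499.6830 m^2


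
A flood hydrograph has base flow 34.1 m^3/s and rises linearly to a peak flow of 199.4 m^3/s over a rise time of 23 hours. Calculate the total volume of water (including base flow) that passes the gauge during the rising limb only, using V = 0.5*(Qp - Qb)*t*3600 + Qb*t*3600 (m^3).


V = 0.5*(199.4 - 34.1)*23*3600 + 34.1*23*3600 = 9.6669e+06 m^3


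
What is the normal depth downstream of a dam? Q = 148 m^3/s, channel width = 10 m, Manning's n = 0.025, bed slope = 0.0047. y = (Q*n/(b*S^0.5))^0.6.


y = (148 * 0.025 / (10 * 0.0047^0.5))^0.6 = 2.7497 m


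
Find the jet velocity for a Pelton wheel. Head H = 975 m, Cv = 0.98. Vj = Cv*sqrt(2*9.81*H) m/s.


Vj = 0.98 * sqrt(2*9.81*975) = 135.5432 m/s


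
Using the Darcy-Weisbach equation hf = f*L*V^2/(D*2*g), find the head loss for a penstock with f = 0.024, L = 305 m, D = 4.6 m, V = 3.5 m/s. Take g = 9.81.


hf = 0.024 * 305 * 3.5^2 / (4.6 * 2 * 9.81) = 0.9936 m


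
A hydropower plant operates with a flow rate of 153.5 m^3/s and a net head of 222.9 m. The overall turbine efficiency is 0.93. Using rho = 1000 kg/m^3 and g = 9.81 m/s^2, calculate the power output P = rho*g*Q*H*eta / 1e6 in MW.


P = 1000 * 9.81 * 153.5 * 222.9 * 0.93 / 1e6 = 312.1551 MW


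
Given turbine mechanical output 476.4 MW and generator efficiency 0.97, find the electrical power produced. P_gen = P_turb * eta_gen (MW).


P_gen = 476.4 * 0.97 = 462.1080 MW


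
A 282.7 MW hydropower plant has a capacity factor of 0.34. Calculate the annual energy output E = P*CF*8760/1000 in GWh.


E = 282.7 * 0.34 * 8760 / 1000 = 841.9937 GWh


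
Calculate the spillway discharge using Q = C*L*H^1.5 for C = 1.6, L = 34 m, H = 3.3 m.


Q = 1.6 * 34 * 3.3^1.5 = 326.1143 m^3/s


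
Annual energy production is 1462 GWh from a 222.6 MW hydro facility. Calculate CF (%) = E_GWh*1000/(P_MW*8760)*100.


CF = 1462 * 1000 / (222.6 * 8760) * 100 = 74.9753 %


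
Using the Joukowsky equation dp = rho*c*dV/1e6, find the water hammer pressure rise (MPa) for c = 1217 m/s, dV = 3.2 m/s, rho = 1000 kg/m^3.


dp = 1000 * 1217 * 3.2 / 1e6 = 3.8944 MPa


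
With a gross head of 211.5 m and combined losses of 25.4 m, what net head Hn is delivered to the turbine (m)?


Hn = 211.5 - 25.4 = 186.1000 m


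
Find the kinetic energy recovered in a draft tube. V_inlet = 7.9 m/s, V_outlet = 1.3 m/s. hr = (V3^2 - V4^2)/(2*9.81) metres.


hr = (7.9^2 - 1.3^2) / (2*9.81) = 3.0948 m


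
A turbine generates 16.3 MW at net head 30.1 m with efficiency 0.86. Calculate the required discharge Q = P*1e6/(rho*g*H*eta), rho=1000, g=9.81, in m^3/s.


Q = 16.3 * 1e6 / (1000 * 9.81 * 30.1 * 0.86) = 64.1880 m^3/s


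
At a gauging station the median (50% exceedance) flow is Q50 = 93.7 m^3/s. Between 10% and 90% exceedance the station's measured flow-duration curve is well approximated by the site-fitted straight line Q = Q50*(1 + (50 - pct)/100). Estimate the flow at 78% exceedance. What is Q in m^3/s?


Q = 93.7 * (1 + (50 - 78)/100) = 67.4640 m^3/s


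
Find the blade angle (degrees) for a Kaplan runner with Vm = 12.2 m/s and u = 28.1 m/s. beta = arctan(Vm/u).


beta = arctan(12.2 / 28.1) = 23.4687 degrees


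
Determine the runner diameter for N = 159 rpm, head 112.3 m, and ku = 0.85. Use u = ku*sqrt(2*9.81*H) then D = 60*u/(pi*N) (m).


u = 0.85 * sqrt(2*9.81*112.3) = 39.8987 m/s
D = 60 * 39.8987 / (pi * 159) = 4.7925 m


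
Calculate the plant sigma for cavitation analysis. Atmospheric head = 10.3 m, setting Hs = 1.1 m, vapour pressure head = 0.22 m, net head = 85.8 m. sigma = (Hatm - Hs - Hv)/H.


sigma = (10.3 - 1.1 - 0.22) / 85.8 = 0.1047


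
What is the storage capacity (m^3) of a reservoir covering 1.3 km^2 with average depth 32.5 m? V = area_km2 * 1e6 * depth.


V = 1.3 * 1e6 * 32.5 = 4.2250e+07 m^3


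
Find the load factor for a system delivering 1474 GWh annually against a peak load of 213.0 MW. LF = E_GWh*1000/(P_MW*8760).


LF = 1474 * 1000 / (213.0 * 8760) = 0.7900


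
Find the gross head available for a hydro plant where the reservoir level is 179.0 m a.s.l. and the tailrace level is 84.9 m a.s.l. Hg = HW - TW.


Hg = 179.0 - 84.9 = 94.1000 m


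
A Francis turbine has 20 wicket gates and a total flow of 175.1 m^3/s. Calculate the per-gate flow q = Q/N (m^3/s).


q = 175.1 / 20 = 8.7550 m^3/s


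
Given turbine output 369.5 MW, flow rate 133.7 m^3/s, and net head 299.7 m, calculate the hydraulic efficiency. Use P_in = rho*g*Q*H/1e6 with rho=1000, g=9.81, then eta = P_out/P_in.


P_in = 1000 * 9.81 * 133.7 * 299.7 / 1e6 = 393.0856 MW
eta = 369.5 / 393.0856 = 0.9400


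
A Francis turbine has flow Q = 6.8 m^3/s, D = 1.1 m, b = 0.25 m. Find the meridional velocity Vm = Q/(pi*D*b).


Vm = 6.8 / (pi * 1.1 * 0.25) = 7.8709 m/s


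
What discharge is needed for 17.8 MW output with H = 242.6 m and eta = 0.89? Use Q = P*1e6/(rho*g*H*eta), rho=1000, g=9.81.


Q = 17.8 * 1e6 / (1000 * 9.81 * 242.6 * 0.89) = 8.4037 m^3/s


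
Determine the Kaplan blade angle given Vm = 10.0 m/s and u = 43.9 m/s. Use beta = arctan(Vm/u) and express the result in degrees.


beta = arctan(10.0 / 43.9) = 12.8325 degrees


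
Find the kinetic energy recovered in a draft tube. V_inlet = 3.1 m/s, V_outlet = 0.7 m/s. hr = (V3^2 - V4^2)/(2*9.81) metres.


hr = (3.1^2 - 0.7^2) / (2*9.81) = 0.4648 m


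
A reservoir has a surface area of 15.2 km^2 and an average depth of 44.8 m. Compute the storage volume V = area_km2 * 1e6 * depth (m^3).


V = 15.2 * 1e6 * 44.8 = 6.8096e+08 m^3


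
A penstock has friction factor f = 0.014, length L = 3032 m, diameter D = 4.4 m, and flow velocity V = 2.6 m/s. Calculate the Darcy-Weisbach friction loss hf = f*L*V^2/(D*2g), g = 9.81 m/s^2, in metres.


hf = 0.014 * 3032 * 2.6^2 / (4.4 * 2 * 9.81) = 3.3239 m


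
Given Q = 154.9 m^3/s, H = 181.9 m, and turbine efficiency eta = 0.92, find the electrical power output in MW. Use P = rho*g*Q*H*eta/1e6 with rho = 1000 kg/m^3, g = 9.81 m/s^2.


P = 1000 * 9.81 * 154.9 * 181.9 * 0.92 / 1e6 = 254.2968 MW


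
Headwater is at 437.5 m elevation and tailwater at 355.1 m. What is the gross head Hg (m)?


Hg = 437.5 - 355.1 = 82.4000 m


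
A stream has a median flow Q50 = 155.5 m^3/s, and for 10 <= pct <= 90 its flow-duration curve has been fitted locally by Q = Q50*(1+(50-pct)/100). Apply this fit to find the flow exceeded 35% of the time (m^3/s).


Q = 155.5 * (1 + (50 - 35)/100) = 178.8250 m^3/s


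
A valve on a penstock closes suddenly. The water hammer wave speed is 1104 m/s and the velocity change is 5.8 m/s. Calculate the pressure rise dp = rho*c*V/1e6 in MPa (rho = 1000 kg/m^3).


dp = 1000 * 1104 * 5.8 / 1e6 = 6.4032 MPa


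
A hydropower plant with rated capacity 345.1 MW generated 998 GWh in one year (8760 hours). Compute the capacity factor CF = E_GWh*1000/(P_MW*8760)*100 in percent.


CF = 998 * 1000 / (345.1 * 8760) * 100 = 33.0127 %


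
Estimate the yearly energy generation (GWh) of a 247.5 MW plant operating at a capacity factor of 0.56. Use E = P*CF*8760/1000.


E = 247.5 * 0.56 * 8760 / 1000 = 1214.1360 GWh


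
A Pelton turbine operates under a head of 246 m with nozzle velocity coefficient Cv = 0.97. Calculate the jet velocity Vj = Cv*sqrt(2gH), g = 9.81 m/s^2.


Vj = 0.97 * sqrt(2*9.81*246) = 67.3890 m/s


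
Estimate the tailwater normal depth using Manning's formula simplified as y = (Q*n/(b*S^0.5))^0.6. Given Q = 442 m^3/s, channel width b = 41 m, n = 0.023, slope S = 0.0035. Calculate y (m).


y = (442 * 0.023 / (41 * 0.0035^0.5))^0.6 = 2.3626 m


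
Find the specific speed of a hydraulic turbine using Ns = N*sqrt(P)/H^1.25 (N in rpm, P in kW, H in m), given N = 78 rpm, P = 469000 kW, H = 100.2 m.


Ns = 78 * 469000^0.5 / 100.2^1.25 = 168.4986


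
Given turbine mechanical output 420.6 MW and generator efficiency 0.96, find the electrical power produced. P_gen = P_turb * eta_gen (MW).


P_gen = 420.6 * 0.96 = 403.7760 MW


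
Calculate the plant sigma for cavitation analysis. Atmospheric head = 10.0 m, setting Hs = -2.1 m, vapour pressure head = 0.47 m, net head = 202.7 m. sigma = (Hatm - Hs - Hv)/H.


sigma = (10.0 - (-2.1) - 0.47) / 202.7 = 0.0574


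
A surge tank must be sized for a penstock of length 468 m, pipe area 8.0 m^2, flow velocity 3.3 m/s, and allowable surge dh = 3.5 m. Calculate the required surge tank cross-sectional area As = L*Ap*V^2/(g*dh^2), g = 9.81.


As = 468 * 8.0 * 3.3^2 / (9.81 * 3.5^2) = 339.2803 m^2


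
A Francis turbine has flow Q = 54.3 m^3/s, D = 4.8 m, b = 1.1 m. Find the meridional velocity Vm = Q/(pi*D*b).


Vm = 54.3 / (pi * 4.8 * 1.1) = 3.2735 m/s


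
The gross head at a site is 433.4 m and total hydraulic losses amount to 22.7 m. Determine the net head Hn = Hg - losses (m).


Hn = 433.4 - 22.7 = 410.7000 m


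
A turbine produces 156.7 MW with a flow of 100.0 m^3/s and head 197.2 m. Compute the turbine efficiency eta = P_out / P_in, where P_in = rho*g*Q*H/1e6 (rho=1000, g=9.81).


P_in = 1000 * 9.81 * 100.0 * 197.2 / 1e6 = 193.4532 MW
eta = 156.7 / 193.4532 = 0.8100


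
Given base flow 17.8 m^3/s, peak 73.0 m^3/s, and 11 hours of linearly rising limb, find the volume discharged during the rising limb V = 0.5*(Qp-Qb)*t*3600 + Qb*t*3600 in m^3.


V = 0.5*(73.0 - 17.8)*11*3600 + 17.8*11*3600 = 1.7978e+06 m^3


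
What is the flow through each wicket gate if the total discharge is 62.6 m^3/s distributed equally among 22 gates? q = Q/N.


q = 62.6 / 22 = 2.8455 m^3/s


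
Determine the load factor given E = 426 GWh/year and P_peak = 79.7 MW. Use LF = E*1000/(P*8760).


LF = 426 * 1000 / (79.7 * 8760) = 0.6102


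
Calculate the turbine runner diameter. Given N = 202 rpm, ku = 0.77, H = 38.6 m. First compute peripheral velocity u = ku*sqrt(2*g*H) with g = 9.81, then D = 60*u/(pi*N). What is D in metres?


u = 0.77 * sqrt(2*9.81*38.6) = 21.1901 m/s
D = 60 * 21.1901 / (pi * 202) = 2.0035 m


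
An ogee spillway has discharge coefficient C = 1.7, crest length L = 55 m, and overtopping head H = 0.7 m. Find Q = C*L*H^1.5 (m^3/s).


Q = 1.7 * 55 * 0.7^1.5 = 54.7594 m^3/s


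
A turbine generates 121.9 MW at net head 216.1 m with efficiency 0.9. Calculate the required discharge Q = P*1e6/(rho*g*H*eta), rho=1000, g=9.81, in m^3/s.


Q = 121.9 * 1e6 / (1000 * 9.81 * 216.1 * 0.9) = 63.8907 m^3/s


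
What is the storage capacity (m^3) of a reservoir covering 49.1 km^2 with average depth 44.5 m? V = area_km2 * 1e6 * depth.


V = 49.1 * 1e6 * 44.5 = 2.1850e+09 m^3


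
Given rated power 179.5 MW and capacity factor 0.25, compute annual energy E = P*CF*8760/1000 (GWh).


E = 179.5 * 0.25 * 8760 / 1000 = 393.1050 GWh


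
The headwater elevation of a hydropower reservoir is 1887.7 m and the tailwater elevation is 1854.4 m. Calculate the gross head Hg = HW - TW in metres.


Hg = 1887.7 - 1854.4 = 33.3000 m


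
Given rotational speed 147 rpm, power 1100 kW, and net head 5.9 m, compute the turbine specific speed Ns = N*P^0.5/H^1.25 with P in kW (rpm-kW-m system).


Ns = 147 * 1100^0.5 / 5.9^1.25 = 530.2109


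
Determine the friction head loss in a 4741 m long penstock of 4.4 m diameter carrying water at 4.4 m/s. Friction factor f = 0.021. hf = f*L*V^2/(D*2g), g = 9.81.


hf = 0.021 * 4741 * 4.4^2 / (4.4 * 2 * 9.81) = 22.3276 m


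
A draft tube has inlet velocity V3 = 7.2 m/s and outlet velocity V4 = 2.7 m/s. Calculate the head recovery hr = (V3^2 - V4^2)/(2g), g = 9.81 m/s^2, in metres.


hr = (7.2^2 - 2.7^2) / (2*9.81) = 2.2706 m


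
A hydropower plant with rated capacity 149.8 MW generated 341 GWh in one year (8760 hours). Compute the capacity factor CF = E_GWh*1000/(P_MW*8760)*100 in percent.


CF = 341 * 1000 / (149.8 * 8760) * 100 = 25.9859 %


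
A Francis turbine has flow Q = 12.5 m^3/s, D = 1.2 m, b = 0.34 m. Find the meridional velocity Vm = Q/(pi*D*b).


Vm = 12.5 / (pi * 1.2 * 0.34) = 9.7521 m/s


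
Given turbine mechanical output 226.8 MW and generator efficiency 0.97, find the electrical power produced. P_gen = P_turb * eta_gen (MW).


P_gen = 226.8 * 0.97 = 219.9960 MW


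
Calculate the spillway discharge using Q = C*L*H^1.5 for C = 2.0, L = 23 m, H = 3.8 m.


Q = 2.0 * 23 * 3.8^1.5 = 340.7479 m^3/s


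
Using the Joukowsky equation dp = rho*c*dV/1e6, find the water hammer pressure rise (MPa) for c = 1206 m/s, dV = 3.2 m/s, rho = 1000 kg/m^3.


dp = 1000 * 1206 * 3.2 / 1e6 = 3.8592 MPa


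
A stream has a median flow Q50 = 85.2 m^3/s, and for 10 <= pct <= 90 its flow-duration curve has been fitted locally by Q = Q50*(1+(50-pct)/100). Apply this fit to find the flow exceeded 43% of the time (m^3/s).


Q = 85.2 * (1 + (50 - 43)/100) = 91.1640 m^3/s


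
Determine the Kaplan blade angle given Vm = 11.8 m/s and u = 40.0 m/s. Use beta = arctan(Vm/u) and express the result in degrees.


beta = arctan(11.8 / 40.0) = 16.4361 degrees


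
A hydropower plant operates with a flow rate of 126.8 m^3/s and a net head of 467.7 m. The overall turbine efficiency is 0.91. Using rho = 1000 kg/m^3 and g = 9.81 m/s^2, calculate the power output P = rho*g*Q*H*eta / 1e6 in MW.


P = 1000 * 9.81 * 126.8 * 467.7 * 0.91 / 1e6 = 529.4160 MW


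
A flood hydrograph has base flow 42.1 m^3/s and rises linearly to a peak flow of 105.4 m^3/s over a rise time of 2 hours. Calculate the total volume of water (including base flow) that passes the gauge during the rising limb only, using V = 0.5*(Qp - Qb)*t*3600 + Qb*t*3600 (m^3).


V = 0.5*(105.4 - 42.1)*2*3600 + 42.1*2*3600 = 531000.0000 m^3


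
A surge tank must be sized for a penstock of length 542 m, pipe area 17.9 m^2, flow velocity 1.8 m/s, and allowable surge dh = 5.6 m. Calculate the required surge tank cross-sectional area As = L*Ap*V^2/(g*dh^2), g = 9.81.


As = 542 * 17.9 * 1.8^2 / (9.81 * 5.6^2) = 102.1768 m^2


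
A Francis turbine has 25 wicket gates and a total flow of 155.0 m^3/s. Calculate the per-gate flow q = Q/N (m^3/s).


q = 155.0 / 25 = 6.2000 m^3/s


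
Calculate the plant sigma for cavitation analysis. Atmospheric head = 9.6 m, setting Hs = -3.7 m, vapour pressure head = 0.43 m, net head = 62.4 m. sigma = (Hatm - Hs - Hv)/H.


sigma = (9.6 - (-3.7) - 0.43) / 62.4 = 0.2063


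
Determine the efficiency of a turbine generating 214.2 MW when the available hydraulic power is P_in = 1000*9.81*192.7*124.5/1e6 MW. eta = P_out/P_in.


P_in = 1000 * 9.81 * 192.7 * 124.5 / 1e6 = 235.3532 MW
eta = 214.2 / 235.3532 = 0.9101


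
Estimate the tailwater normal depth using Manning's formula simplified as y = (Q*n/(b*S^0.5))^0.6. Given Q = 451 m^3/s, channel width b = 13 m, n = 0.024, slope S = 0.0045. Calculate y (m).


y = (451 * 0.024 / (13 * 0.0045^0.5))^0.6 = 4.5321 m


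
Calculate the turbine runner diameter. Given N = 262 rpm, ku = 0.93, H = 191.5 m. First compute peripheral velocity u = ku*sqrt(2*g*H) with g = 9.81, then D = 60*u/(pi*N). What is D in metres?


u = 0.93 * sqrt(2*9.81*191.5) = 57.0055 m/s
D = 60 * 57.0055 / (pi * 262) = 4.1554 m


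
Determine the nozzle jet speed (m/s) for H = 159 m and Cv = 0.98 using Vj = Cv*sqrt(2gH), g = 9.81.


Vj = 0.98 * sqrt(2*9.81*159) = 54.7361 m/s


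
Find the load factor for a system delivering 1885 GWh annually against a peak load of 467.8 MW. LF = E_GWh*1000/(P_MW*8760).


LF = 1885 * 1000 / (467.8 * 8760) = 0.4600


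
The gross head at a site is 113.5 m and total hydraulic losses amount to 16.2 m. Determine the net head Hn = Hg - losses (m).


Hn = 113.5 - 16.2 = 97.3000 m


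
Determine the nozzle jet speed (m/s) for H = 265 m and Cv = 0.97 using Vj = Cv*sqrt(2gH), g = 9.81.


Vj = 0.97 * sqrt(2*9.81*265) = 69.9430 m/s


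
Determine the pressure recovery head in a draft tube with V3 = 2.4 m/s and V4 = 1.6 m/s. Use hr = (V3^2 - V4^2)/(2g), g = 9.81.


hr = (2.4^2 - 1.6^2) / (2*9.81) = 0.1631 m


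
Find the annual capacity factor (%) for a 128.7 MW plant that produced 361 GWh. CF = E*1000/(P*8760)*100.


CF = 361 * 1000 / (128.7 * 8760) * 100 = 32.0202 %


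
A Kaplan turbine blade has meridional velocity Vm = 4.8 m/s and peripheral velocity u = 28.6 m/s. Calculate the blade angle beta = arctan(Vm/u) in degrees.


beta = arctan(4.8 / 28.6) = 9.5273 degrees


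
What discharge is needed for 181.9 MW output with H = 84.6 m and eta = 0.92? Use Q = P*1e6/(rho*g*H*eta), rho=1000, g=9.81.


Q = 181.9 * 1e6 / (1000 * 9.81 * 84.6 * 0.92) = 238.2350 m^3/s


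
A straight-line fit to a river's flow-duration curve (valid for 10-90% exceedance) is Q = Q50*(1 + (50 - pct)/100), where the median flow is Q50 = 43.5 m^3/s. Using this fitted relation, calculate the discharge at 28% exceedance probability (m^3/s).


Q = 43.5 * (1 + (50 - 28)/100) = 53.0700 m^3/s


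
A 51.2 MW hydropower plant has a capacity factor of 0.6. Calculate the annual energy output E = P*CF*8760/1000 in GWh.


E = 51.2 * 0.6 * 8760 / 1000 = 269.1072 GWh


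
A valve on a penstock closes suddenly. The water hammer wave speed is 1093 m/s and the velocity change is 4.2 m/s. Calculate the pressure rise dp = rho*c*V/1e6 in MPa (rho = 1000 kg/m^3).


dp = 1000 * 1093 * 4.2 / 1e6 = 4.5906 MPa


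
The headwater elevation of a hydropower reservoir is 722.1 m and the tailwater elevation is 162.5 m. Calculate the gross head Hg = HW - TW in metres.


Hg = 722.1 - 162.5 = 559.6000 m


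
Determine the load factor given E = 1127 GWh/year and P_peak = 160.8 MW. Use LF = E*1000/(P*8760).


LF = 1127 * 1000 / (160.8 * 8760) = 0.8001


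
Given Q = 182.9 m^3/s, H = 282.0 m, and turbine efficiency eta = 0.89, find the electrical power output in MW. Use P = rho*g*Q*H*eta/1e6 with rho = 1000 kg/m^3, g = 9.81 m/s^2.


P = 1000 * 9.81 * 182.9 * 282.0 * 0.89 / 1e6 = 450.3206 MW


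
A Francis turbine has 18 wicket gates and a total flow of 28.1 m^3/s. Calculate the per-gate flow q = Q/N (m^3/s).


q = 28.1 / 18 = 1.5611 m^3/s


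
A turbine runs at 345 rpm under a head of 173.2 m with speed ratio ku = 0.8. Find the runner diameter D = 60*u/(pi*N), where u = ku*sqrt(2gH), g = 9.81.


u = 0.8 * sqrt(2*9.81*173.2) = 46.6352 m/s
D = 60 * 46.6352 / (pi * 345) = 2.5816 m


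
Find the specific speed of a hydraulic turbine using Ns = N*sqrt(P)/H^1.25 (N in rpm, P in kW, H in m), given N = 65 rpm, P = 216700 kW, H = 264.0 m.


Ns = 65 * 216700^0.5 / 264.0^1.25 = 28.4340


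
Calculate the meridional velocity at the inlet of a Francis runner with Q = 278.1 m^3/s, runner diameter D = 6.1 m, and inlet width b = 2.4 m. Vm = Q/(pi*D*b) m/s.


Vm = 278.1 / (pi * 6.1 * 2.4) = 6.0466 m/s


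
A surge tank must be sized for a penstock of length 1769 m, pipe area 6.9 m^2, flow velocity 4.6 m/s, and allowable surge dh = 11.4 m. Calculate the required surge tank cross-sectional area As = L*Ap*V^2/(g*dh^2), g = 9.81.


As = 1769 * 6.9 * 4.6^2 / (9.81 * 11.4^2) = 202.5881 m^2


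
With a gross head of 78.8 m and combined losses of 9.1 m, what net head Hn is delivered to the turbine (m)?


Hn = 78.8 - 9.1 = 69.7000 m


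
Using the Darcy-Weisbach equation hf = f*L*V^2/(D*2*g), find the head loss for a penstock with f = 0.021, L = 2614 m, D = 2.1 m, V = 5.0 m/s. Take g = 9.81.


hf = 0.021 * 2614 * 5.0^2 / (2.1 * 2 * 9.81) = 33.3078 m


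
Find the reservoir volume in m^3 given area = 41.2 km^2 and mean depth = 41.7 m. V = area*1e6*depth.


V = 41.2 * 1e6 * 41.7 = 1.7180e+09 m^3


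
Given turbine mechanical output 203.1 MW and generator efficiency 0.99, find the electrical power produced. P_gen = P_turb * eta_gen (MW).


P_gen = 203.1 * 0.99 = 201.0690 MW


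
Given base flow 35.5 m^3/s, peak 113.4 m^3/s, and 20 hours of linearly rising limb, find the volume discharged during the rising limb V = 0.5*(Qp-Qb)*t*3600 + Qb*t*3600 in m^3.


V = 0.5*(113.4 - 35.5)*20*3600 + 35.5*20*3600 = 5.3604e+06 m^3


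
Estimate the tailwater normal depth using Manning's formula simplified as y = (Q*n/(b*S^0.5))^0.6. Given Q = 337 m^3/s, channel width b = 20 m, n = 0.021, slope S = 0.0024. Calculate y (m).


y = (337 * 0.021 / (20 * 0.0024^0.5))^0.6 = 3.2751 m


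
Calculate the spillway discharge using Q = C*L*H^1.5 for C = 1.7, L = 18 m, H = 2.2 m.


Q = 1.7 * 18 * 2.2^1.5 = 99.8517 m^3/s


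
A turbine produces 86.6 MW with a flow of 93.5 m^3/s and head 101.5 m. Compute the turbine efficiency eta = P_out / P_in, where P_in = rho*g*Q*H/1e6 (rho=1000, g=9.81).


P_in = 1000 * 9.81 * 93.5 * 101.5 / 1e6 = 93.0994 MW
eta = 86.6 / 93.0994 = 0.9302


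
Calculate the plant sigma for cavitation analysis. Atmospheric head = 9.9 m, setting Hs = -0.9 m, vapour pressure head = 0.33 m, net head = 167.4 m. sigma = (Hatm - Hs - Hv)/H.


sigma = (9.9 - (-0.9) - 0.33) / 167.4 = 0.0625


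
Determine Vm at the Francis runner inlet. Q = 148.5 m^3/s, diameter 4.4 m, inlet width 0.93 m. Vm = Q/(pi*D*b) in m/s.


Vm = 148.5 / (pi * 4.4 * 0.93) = 11.5516 m/s


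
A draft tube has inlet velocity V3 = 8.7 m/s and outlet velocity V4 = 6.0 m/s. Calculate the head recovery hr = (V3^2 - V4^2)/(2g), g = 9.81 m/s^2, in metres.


hr = (8.7^2 - 6.0^2) / (2*9.81) = 2.0229 m


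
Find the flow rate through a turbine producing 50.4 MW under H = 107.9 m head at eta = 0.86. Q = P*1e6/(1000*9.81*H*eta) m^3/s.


Q = 50.4 * 1e6 / (1000 * 9.81 * 107.9 * 0.86) = 55.3658 m^3/s


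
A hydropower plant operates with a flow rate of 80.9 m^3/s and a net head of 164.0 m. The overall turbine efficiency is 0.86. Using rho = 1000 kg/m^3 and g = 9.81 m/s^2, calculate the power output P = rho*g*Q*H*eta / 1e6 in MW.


P = 1000 * 9.81 * 80.9 * 164.0 * 0.86 / 1e6 = 111.9334 MW


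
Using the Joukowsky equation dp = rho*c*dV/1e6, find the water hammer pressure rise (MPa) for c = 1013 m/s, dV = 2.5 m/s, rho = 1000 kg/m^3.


dp = 1000 * 1013 * 2.5 / 1e6 = 2.5325 MPa


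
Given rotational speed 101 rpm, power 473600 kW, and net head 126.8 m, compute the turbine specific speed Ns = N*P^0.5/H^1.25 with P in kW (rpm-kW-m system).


Ns = 101 * 473600^0.5 / 126.8^1.25 = 163.3534


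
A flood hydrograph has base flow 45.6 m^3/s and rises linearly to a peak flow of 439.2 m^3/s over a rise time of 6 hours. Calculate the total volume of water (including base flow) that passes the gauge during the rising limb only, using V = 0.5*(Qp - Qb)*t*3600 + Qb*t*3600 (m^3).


V = 0.5*(439.2 - 45.6)*6*3600 + 45.6*6*3600 = 5.2358e+06 m^3


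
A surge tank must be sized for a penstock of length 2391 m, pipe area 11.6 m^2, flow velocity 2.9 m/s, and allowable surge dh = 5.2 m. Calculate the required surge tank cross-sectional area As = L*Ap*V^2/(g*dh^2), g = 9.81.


As = 2391 * 11.6 * 2.9^2 / (9.81 * 5.2^2) = 879.3421 m^2


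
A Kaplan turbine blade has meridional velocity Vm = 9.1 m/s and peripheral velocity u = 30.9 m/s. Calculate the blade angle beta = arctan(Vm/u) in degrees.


beta = arctan(9.1 / 30.9) = 16.4096 degrees


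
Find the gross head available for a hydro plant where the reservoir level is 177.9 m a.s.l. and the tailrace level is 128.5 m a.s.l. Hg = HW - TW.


Hg = 177.9 - 128.5 = 49.4000 m


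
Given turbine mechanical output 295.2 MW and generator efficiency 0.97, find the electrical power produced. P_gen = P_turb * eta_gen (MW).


P_gen = 295.2 * 0.97 = 286.3440 MW


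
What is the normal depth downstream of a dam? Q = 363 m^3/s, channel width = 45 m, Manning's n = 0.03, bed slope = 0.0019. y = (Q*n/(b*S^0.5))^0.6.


y = (363 * 0.03 / (45 * 0.0019^0.5))^0.6 = 2.7968 m


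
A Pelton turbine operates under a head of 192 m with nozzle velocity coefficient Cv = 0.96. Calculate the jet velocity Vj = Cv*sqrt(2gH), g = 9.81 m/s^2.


Vj = 0.96 * sqrt(2*9.81*192) = 58.9212 m/s


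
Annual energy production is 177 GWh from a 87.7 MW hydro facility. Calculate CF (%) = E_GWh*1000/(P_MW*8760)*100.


CF = 177 * 1000 / (87.7 * 8760) * 100 = 23.0393 %


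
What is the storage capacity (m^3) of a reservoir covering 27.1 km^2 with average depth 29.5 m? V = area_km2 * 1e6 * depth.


V = 27.1 * 1e6 * 29.5 = 7.9945e+08 m^3


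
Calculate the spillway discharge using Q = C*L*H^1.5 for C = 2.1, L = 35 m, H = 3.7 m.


Q = 2.1 * 35 * 3.7^1.5 = 523.1063 m^3/s


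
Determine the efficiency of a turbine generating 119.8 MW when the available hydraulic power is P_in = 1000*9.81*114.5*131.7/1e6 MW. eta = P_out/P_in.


P_in = 1000 * 9.81 * 114.5 * 131.7 / 1e6 = 147.9314 MW
eta = 119.8 / 147.9314 = 0.8098


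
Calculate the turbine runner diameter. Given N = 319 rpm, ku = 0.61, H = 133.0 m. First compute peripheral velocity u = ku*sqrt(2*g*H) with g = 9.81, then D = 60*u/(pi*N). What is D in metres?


u = 0.61 * sqrt(2*9.81*133.0) = 31.1606 m/s
D = 60 * 31.1606 / (pi * 319) = 1.8656 m


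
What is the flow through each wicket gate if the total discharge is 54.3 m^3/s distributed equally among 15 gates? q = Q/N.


q = 54.3 / 15 = 3.6200 m^3/s


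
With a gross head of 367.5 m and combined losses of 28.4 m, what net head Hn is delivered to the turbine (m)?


Hn = 367.5 - 28.4 = 339.1000 m


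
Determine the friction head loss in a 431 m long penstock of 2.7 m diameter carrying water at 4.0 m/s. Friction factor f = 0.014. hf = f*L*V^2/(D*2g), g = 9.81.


hf = 0.014 * 431 * 4.0^2 / (2.7 * 2 * 9.81) = 1.8225 m


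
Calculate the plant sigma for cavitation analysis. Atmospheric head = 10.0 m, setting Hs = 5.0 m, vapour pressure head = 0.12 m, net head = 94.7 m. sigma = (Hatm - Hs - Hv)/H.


sigma = (10.0 - 5.0 - 0.12) / 94.7 = 0.0515


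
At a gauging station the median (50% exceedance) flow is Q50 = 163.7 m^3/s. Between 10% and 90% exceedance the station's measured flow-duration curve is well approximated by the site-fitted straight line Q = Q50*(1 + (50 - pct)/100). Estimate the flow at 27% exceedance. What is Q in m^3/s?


Q = 163.7 * (1 + (50 - 27)/100) = 201.3510 m^3/s


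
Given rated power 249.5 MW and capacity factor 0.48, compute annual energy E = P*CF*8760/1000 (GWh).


E = 249.5 * 0.48 * 8760 / 1000 = 1049.0976 GWh


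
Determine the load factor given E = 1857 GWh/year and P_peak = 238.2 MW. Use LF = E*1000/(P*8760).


LF = 1857 * 1000 / (238.2 * 8760) = 0.8900


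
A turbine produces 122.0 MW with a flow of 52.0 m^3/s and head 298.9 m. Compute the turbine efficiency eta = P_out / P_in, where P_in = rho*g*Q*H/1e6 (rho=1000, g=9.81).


P_in = 1000 * 9.81 * 52.0 * 298.9 / 1e6 = 152.4749 MW
eta = 122.0 / 152.4749 = 0.8001


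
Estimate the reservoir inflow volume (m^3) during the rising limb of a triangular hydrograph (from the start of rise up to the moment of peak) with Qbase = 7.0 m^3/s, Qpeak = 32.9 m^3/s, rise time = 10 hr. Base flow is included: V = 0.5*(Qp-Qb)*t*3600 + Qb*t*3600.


V = 0.5*(32.9 - 7.0)*10*3600 + 7.0*10*3600 = 718200.0000 m^3


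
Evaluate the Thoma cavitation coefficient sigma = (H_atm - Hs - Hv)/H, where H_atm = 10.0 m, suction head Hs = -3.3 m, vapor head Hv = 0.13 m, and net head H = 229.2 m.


sigma = (10.0 - (-3.3) - 0.13) / 229.2 = 0.0575


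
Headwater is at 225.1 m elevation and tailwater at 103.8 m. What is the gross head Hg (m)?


Hg = 225.1 - 103.8 = 121.3000 m


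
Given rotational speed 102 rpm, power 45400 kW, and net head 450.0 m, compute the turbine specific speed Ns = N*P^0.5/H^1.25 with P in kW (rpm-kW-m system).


Ns = 102 * 45400^0.5 / 450.0^1.25 = 10.4861


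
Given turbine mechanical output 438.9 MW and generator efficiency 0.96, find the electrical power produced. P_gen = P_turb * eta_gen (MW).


P_gen = 438.9 * 0.96 = 421.3440 MW


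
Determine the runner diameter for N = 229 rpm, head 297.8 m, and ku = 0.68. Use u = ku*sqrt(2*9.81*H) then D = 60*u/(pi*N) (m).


u = 0.68 * sqrt(2*9.81*297.8) = 51.9781 m/s
D = 60 * 51.9781 / (pi * 229) = 4.3350 m


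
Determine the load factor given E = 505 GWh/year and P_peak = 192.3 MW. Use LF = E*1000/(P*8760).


LF = 505 * 1000 / (192.3 * 8760) = 0.2998


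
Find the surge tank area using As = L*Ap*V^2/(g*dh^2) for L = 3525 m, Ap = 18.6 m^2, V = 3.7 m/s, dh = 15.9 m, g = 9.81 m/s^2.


As = 3525 * 18.6 * 3.7^2 / (9.81 * 15.9^2) = 361.9197 m^2


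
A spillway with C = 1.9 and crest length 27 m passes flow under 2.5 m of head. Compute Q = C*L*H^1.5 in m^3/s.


Q = 1.9 * 27 * 2.5^1.5 = 202.7811 m^3/s


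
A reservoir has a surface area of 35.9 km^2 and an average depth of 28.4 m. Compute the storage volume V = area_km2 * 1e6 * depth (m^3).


V = 35.9 * 1e6 * 28.4 = 1.0196e+09 m^3


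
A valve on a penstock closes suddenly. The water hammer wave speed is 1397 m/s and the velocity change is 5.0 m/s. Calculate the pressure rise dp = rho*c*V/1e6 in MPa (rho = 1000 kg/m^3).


dp = 1000 * 1397 * 5.0 / 1e6 = 6.9850 MPa


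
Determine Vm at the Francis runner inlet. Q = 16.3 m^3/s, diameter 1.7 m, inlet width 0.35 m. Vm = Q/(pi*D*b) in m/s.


Vm = 16.3 / (pi * 1.7 * 0.35) = 8.7201 m/s


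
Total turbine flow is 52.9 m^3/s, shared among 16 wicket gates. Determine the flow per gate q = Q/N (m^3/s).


q = 52.9 / 16 = 3.3062 m^3/s


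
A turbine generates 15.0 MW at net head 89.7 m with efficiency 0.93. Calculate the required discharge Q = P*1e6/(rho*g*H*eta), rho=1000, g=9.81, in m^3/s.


Q = 15.0 * 1e6 / (1000 * 9.81 * 89.7 * 0.93) = 18.3293 m^3/s


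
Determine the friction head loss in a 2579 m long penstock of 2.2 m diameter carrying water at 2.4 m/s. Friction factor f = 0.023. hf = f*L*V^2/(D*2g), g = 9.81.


hf = 0.023 * 2579 * 2.4^2 / (2.2 * 2 * 9.81) = 7.9155 m


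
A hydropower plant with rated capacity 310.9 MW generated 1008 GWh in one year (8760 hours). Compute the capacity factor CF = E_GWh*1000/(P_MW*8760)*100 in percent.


CF = 1008 * 1000 / (310.9 * 8760) * 100 = 37.0114 %


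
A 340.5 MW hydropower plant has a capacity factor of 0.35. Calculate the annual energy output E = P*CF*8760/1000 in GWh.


E = 340.5 * 0.35 * 8760 / 1000 = 1043.9730 GWh


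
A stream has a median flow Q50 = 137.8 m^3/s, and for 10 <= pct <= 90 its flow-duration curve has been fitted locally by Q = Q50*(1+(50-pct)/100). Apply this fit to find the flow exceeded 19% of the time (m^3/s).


Q = 137.8 * (1 + (50 - 19)/100) = 180.5180 m^3/s


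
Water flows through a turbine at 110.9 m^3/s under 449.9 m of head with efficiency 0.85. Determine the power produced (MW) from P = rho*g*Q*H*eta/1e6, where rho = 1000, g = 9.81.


P = 1000 * 9.81 * 110.9 * 449.9 * 0.85 / 1e6 = 416.0404 MW


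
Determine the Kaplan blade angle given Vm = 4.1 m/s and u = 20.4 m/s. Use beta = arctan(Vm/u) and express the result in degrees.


beta = arctan(4.1 / 20.4) = 11.3639 degrees


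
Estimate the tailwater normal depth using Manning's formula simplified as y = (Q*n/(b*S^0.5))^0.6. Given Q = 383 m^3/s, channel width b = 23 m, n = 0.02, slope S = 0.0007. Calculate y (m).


y = (383 * 0.02 / (23 * 0.0007^0.5))^0.6 = 4.5706 m


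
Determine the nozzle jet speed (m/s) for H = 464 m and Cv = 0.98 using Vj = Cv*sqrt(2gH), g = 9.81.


Vj = 0.98 * sqrt(2*9.81*464) = 93.5049 m/s


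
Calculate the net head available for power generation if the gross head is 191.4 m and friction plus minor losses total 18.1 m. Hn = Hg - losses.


Hn = 191.4 - 18.1 = 173.3000 m


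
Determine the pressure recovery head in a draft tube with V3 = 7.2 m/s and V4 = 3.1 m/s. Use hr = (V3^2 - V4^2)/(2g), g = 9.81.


hr = (7.2^2 - 3.1^2) / (2*9.81) = 2.1524 m


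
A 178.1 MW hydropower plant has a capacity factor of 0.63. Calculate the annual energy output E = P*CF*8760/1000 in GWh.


E = 178.1 * 0.63 * 8760 / 1000 = 982.8983 GWh


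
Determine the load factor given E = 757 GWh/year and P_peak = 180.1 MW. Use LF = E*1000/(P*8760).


LF = 757 * 1000 / (180.1 * 8760) = 0.4798


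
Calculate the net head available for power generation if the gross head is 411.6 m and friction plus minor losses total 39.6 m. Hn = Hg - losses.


Hn = 411.6 - 39.6 = 372.0000 m


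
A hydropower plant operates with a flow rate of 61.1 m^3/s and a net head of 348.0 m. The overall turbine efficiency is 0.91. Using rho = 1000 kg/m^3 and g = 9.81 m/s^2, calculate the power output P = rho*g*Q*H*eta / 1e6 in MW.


P = 1000 * 9.81 * 61.1 * 348.0 * 0.91 / 1e6 = 189.8151 MW


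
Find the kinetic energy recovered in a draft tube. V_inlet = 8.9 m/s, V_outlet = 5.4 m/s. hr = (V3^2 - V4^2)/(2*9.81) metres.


hr = (8.9^2 - 5.4^2) / (2*9.81) = 2.5510 m


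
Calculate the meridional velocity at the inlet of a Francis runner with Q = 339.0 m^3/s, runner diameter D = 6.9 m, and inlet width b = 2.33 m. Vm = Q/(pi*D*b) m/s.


Vm = 339.0 / (pi * 6.9 * 2.33) = 6.7119 m/s


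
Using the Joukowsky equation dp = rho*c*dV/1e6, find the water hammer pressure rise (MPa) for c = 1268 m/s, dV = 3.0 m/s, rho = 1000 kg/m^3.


dp = 1000 * 1268 * 3.0 / 1e6 = 3.8040 MPa


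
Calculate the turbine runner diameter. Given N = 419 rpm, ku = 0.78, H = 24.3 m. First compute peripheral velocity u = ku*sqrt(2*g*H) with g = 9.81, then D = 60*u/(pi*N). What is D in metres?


u = 0.78 * sqrt(2*9.81*24.3) = 17.0313 m/s
D = 60 * 17.0313 / (pi * 419) = 0.7763 m


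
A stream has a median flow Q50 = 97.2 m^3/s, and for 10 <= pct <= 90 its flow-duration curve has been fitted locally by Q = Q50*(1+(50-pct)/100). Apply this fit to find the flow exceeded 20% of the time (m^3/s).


Q = 97.2 * (1 + (50 - 20)/100) = 126.3600 m^3/s


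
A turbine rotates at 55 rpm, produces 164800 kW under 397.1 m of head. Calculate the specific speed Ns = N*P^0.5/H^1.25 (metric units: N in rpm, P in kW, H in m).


Ns = 55 * 164800^0.5 / 397.1^1.25 = 12.5955


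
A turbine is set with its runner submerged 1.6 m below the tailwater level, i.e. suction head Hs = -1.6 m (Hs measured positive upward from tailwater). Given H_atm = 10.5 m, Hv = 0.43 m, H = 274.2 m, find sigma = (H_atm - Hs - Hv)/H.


sigma = (10.5 - (-1.6) - 0.43) / 274.2 = 0.0426


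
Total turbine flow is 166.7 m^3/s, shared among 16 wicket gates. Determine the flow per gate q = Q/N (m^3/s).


q = 166.7 / 16 = 10.4187 m^3/s


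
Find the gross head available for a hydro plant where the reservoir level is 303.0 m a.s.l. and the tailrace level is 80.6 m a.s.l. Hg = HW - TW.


Hg = 303.0 - 80.6 = 222.4000 m


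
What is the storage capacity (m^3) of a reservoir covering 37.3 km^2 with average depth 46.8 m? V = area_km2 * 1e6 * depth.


V = 37.3 * 1e6 * 46.8 = 1.7456e+09 m^3


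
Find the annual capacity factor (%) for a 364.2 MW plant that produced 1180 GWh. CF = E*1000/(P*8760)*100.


CF = 1180 * 1000 / (364.2 * 8760) * 100 = 36.9861 %


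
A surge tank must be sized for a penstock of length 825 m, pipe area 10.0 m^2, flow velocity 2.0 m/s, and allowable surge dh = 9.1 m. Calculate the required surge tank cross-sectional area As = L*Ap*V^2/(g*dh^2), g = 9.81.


As = 825 * 10.0 * 2.0^2 / (9.81 * 9.1^2) = 40.6221 m^2


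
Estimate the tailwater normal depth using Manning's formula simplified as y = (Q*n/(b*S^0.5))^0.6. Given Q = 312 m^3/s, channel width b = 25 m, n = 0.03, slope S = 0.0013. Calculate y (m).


y = (312 * 0.03 / (25 * 0.0013^0.5))^0.6 = 4.0721 m


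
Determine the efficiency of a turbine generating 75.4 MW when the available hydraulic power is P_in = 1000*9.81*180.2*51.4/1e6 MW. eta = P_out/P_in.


P_in = 1000 * 9.81 * 180.2 * 51.4 / 1e6 = 90.8630 MW
eta = 75.4 / 90.8630 = 0.8298
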